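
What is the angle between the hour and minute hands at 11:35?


137.5°

Hour hand = 11×30 + 35×0.5 = 347.5°
Minute hand = 35×6 = 210°
Difference = |347.5 - 210| = 137.5°


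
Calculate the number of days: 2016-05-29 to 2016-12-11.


196 days

From May 29, 2016 to December 11, 2016
Rest of May 2016: 31 - 29 = 2
Full months: June 30, July 31, August 31, September 30, October 31, November 30
Days into December 2016: 11
Total = 2 + 30 + 31 + 31 + 30 + 31 + 30 + 11 = 196 days


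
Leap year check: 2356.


Yes

Rules: divisible by 4 AND (not by 100 OR by 400)
2356 ÷ 4 = 589 exactly → divisible by 4
2356 ÷ 100 = 23 remainder 56 → not divisible by 100
Divisible by 4 but not by 100 → leap year


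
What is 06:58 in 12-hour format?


Hour: 6
6 < 12 → AM

6:58 AM


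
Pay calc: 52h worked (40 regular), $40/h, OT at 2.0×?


$2560.00

Regular: 40h × $40 = $1600.00
Overtime: 52 - 40 = 12h
OT pay: 12h × $40 × 2.0 = $960.00
Total = $1600.00 + $960.00 = $2560.00


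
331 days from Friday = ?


Start: Friday (index 4)
(4 + 331) mod 7
= 335 mod 7
= 6
Index 6 → Sunday

Sunday


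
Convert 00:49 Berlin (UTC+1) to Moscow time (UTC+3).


Time difference = UTC+3 - UTC+1 = +2 hours
New hour = (0 + 2) mod 24
= 2 mod 24 = 2
Minutes unchanged → 02:49

02:49


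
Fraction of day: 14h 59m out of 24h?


Total minutes: 14×60 + 59 = 899
Day = 24×60 = 1440 minutes
Fraction = 899/1440 ≈ 0.6243
As a percentage: 899/1440 × 100 ≈ 62.43%

0.6243 (62.43%)


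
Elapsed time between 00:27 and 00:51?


End time in minutes: 0×60 + 51 = 51
Start time in minutes: 0×60 + 27 = 27
Difference = 51 - 27 = 24 minutes
= 0 hours 24 minutes

0h 24m


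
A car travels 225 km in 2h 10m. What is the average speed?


Distance: 225 km
Time: 2h 10m = 130 min = 130/60 = 13/6 hours
Speed = 225 ÷ (13/6) = 225 × 6 / 13 = 1350/13 ≈ 103.8 km/h

103.8 km/h


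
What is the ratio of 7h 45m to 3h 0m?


Duration 1: 465 minutes
Duration 2: 180 minutes
Ratio = 465:180
GCD = 15
Simplified = 31:12
As a decimal: 31/12 ≈ 2.58

31:12 (2.58)


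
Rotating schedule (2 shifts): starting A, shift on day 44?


Shifts: A, B
Start: A (index 0)
Day 44: (0 + 44 - 1) mod 2
= 43 mod 2
= 1
Index 1 → shift B

Shift B


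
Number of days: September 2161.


30 days

Month: September (month 9)
September has 30 days


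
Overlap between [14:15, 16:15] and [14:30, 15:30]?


60 minutes

Meeting A: 855-975 (in minutes from midnight)
Meeting B: 870-930
Overlap start = max(855, 870) = 870
Overlap end = min(975, 930) = 930
Overlap = max(0, 930 - 870) = 60 min


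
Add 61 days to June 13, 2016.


Start: June 13, 2016
Add 61 days
June 13 → July 1: 30 - 13 + 1 = 18 days (61 - 18 = 43 left)
July 1 → August 1: 31 - 1 + 1 = 31 days (43 - 31 = 12 left)
August 1 + 12 = August 13, 2016

August 13, 2016


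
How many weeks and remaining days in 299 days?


Weeks: 299 ÷ 7 = 42 remainder 5

42 weeks 5 days


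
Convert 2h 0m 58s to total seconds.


7258 seconds

Hours: 2 × 3600 = 7200
Minutes: 0 × 60 = 0
Seconds: 58
Total = 7200 + 0 + 58 = 7258


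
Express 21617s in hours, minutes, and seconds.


Hours: 21617 ÷ 3600 = 6 remainder 17
Minutes: 17 ÷ 60 = 0 remainder 17
Seconds: 17

6h 0m 17s


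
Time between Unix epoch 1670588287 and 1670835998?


Difference = 1670835998 - 1670588287 = 247711 seconds
In hours: 247711 / 3600 ≈ 68.8
In days: 247711 / 86400 ≈ 2.87

247711 seconds (68.8 hours / 2.87 days)


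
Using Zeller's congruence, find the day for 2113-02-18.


Zeller's congruence:
q=18, m=14, k=12, j=21
h = (18 + ⌊13×15/5⌋ + 12 + ⌊12/4⌋ + ⌊21/4⌋ - 2×21) mod 7
= (18 + 39 + 12 + 3 + 5 - 42) mod 7
= 35 mod 7 = 0
h=0 → Saturday

Saturday


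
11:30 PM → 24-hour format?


23:30

Input: 11:30 PM
PM: 11 + 12 = 23


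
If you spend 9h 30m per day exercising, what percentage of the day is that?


Time: 570 minutes
Day: 1440 minutes
Percentage = (570/1440) × 100 ≈ 39.6%

39.6%


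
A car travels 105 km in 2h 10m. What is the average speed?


48.5 km/h

Distance: 105 km
Time: 2h 10m = 130 min = 130/60 = 13/6 hours
Speed = 105 ÷ (13/6) = 105 × 6 / 13 = 630/13 ≈ 48.5 km/h


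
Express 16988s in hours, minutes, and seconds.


4h 43m 8s

Hours: 16988 ÷ 3600 = 4 remainder 2588
Minutes: 2588 ÷ 60 = 43 remainder 8
Seconds: 8


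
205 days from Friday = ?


Start: Friday (index 4)
(4 + 205) mod 7
= 209 mod 7
= 6
Index 6 → Sunday

Sunday


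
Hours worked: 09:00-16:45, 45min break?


Total time = (16×60+45) - (9×60+0)
= 1005 - 540 = 465 min
Minus break: 465 - 45 = 420 min
= 7h 0m

7h 0m (420 minutes)


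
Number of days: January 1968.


Month: January (month 1)
January has 31 days

31 days


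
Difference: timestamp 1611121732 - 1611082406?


39326 seconds (10.9 hours / 0.46 days)

Difference = 1611121732 - 1611082406 = 39326 seconds
In hours: 39326 / 3600 ≈ 10.9
In days: 39326 / 86400 ≈ 0.46


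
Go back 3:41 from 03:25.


23:44

Start: 205 minutes from midnight
Subtract: 221 minutes
Remaining: 205 - 221 = -16
Negative → add 24×60 = 1424
Hours: 23, Minutes: 44


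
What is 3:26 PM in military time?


15:26

Input: 3:26 PM
PM: 3 + 12 = 15


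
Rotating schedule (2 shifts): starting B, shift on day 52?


Shifts: A, B
Start: B (index 1)
Day 52: (1 + 52 - 1) mod 2
= 52 mod 2
= 0
Index 0 → shift A

Shift A


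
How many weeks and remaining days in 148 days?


21 weeks 1 days

Weeks: 148 ÷ 7 = 21 remainder 1


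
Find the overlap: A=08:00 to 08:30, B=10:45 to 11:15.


Meeting A: 480-510 (in minutes from midnight)
Meeting B: 645-675
Overlap start = max(480, 645) = 645
Overlap end = min(510, 675) = 510
Overlap = max(0, 510 - 645) = 0 min

0 minutes


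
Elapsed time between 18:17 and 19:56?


1h 39m

End time in minutes: 19×60 + 56 = 1196
Start time in minutes: 18×60 + 17 = 1097
Difference = 1196 - 1097 = 99 minutes
= 1 hours 39 minutes


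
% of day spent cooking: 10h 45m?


Time: 645 minutes
Day: 1440 minutes
Percentage = (645/1440) × 100 ≈ 44.8%

44.8%


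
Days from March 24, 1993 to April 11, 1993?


From March 24, 1993 to April 11, 1993
Rest of March 1993: 31 - 24 = 7
Days into April 1993: 11
Total = 7 + 11 = 18 days

18 days


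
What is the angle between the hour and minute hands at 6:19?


Hour hand = 6×30 + 19×0.5 = 189.5°
Minute hand = 19×6 = 114°
Difference = |189.5 - 114| = 75.5°

75.5°


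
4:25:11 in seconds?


Hours: 4 × 3600 = 14400
Minutes: 25 × 60 = 1500
Seconds: 11
Total = 14400 + 1500 + 11 = 15911

15911 seconds


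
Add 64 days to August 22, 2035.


October 25, 2035

Start: August 22, 2035
Add 64 days
August 22 → September 1: 31 - 22 + 1 = 10 days (64 - 10 = 54 left)
September 1 → October 1: 30 - 1 + 1 = 30 days (54 - 30 = 24 left)
October 1 + 24 = October 25, 2035


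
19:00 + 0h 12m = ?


19:12

Start: 1140 minutes from midnight
Add: 12 minutes
Total: 1152 minutes
Hours: 1152 ÷ 60 = 19 remainder 12


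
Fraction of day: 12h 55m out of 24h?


Total minutes: 12×60 + 55 = 775
Day = 24×60 = 1440 minutes
Fraction = 775/1440 ≈ 0.5382
As a percentage: 775/1440 × 100 ≈ 53.82%

0.5382 (53.82%)


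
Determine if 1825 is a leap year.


No

Rules: divisible by 4 AND (not by 100 OR by 400)
1825 ÷ 4 = 456 remainder 1 → not divisible by 4
Not divisible by 4 → not a leap year


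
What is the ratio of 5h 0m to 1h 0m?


5:1 (5.00)

Duration 1: 300 minutes
Duration 2: 60 minutes
Ratio = 300:60
GCD = 60
Simplified = 5:1
As a decimal: 5/1 = 5.00


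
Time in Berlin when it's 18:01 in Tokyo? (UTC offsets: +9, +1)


10:01

Time difference = UTC+1 - UTC+9 = -8 hours
New hour = (18 -8) mod 24
= 10 mod 24 = 10
Minutes unchanged → 10:01


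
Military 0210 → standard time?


Hour: 2
2 < 12 → AM

2:10 AM


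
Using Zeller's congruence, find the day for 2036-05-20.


Tuesday

Zeller's congruence:
q=20, m=5, k=36, j=20
h = (20 + ⌊13×6/5⌋ + 36 + ⌊36/4⌋ + ⌊20/4⌋ - 2×20) mod 7
= (20 + 15 + 36 + 9 + 5 - 40) mod 7
= 45 mod 7 = 3
h=3 → Tuesday


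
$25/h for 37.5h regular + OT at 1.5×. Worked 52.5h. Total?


$1500.00

Regular: 37.5h × $25 = $937.50
Overtime: 52.5 - 37.5 = 15.0h
OT pay: 15.0h × $25 × 1.5 = $562.50
Total = $937.50 + $562.50 = $1500.00


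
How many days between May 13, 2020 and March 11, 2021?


From May 13, 2020 to March 11, 2021
Rest of May 2020: 31 - 13 = 18
Full months: June 30, July 31, August 31, September 30, October 31, November 30, December 31, January 31, February 2021 28
Days into March 2021: 11
Total = 18 + 30 + 31 + 31 + 30 + 31 + 30 + 31 + 31 + 28 + 11 = 302 days

302 days


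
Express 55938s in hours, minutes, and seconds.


Hours: 55938 ÷ 3600 = 15 remainder 1938
Minutes: 1938 ÷ 60 = 32 remainder 18
Seconds: 18

15h 32m 18s


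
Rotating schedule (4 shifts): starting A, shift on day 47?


Shift C

Shifts: A, B, C, D
Start: A (index 0)
Day 47: (0 + 47 - 1) mod 4
= 46 mod 4
= 2
Index 2 → shift C


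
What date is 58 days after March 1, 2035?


April 28, 2035

Start: March 1, 2035
Add 58 days
March 1 → April 1: 31 - 1 + 1 = 31 days (58 - 31 = 27 left)
April 1 + 27 = April 28, 2035


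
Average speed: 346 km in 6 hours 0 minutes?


57.7 km/h

Distance: 346 km
Time: 6 hours
Speed = 346 / 6 ≈ 57.7 km/h


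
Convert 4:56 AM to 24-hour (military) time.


Input: 4:56 AM
AM hour stays: 4

04:56


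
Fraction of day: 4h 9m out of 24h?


Total minutes: 4×60 + 9 = 249
Day = 24×60 = 1440 minutes
Fraction = 249/1440 ≈ 0.1729
As a percentage: 249/1440 × 100 ≈ 17.29%

0.1729 (17.29%)


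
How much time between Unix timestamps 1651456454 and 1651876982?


Difference = 1651876982 - 1651456454 = 420528 seconds
In hours: 420528 / 3600 ≈ 116.8
In days: 420528 / 86400 ≈ 4.87

420528 seconds (116.8 hours / 4.87 days)


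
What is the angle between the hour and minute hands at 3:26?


Hour hand = 3×30 + 26×0.5 = 103.0°
Minute hand = 26×6 = 156°
Difference = |103.0 - 156| = 53.0°

53.0°


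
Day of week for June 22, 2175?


Thursday

Zeller's congruence:
q=22, m=6, k=75, j=21
h = (22 + ⌊13×7/5⌋ + 75 + ⌊75/4⌋ + ⌊21/4⌋ - 2×21) mod 7
= (22 + 18 + 75 + 18 + 5 - 42) mod 7
= 96 mod 7 = 5
h=5 → Thursday


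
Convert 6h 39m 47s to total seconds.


Hours: 6 × 3600 = 21600
Minutes: 39 × 60 = 2340
Seconds: 47
Total = 21600 + 2340 + 47 = 23987

23987 seconds


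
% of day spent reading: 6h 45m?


28.1%

Time: 405 minutes
Day: 1440 minutes
Percentage = (405/1440) × 100 ≈ 28.1%


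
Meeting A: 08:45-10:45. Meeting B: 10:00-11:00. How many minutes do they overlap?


45 minutes

Meeting A: 525-645 (in minutes from midnight)
Meeting B: 600-660
Overlap start = max(525, 600) = 600
Overlap end = min(645, 660) = 645
Overlap = max(0, 645 - 600) = 45 min


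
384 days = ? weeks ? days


Weeks: 384 ÷ 7 = 54 remainder 6

54 weeks 6 days


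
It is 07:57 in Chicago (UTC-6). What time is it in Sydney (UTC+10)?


23:57

Time difference = UTC+10 - UTC-6 = +16 hours
New hour = (7 + 16) mod 24
= 23 mod 24 = 23
Minutes unchanged → 23:57


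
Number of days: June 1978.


Month: June (month 6)
June has 30 days

30 days


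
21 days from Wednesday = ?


Wednesday

Start: Wednesday (index 2)
(2 + 21) mod 7
= 23 mod 7
= 2
Index 2 → Wednesday


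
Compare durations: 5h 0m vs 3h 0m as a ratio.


5:3 (1.67)

Duration 1: 300 minutes
Duration 2: 180 minutes
Ratio = 300:180
GCD = 60
Simplified = 5:3
As a decimal: 5/3 ≈ 1.67


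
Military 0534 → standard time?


5:34 AM

Hour: 5
5 < 12 → AM


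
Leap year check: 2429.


No

Rules: divisible by 4 AND (not by 100 OR by 400)
2429 ÷ 4 = 607 remainder 1 → not divisible by 4
Not divisible by 4 → not a leap year


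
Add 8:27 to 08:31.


Start: 511 minutes from midnight
Add: 507 minutes
Total: 1018 minutes
Hours: 1018 ÷ 60 = 16 remainder 58

16:58


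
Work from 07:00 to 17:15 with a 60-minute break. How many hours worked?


9h 15m (555 minutes)

Total time = (17×60+15) - (7×60+0)
= 1035 - 420 = 615 min
Minus break: 615 - 60 = 555 min
= 9h 15m


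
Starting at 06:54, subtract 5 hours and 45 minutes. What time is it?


Start: 414 minutes from midnight
Subtract: 345 minutes
Remaining: 414 - 345 = 69
Hours: 1, Minutes: 9

01:09


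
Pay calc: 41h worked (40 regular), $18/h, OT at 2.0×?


$756.00

Regular: 40h × $18 = $720.00
Overtime: 41 - 40 = 1h
OT pay: 1h × $18 × 2.0 = $36.00
Total = $720.00 + $36.00 = $756.00


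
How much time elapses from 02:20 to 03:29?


1h 9m

End time in minutes: 3×60 + 29 = 209
Start time in minutes: 2×60 + 20 = 140
Difference = 209 - 140 = 69 minutes
= 1 hours 9 minutes


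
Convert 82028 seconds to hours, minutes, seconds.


22h 47m 8s

Hours: 82028 ÷ 3600 = 22 remainder 2828
Minutes: 2828 ÷ 60 = 47 remainder 8
Seconds: 8


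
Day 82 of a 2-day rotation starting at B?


Shifts: A, B
Start: B (index 1)
Day 82: (1 + 82 - 1) mod 2
= 82 mod 2
= 0
Index 0 → shift A

Shift A


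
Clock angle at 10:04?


Hour hand = 10×30 + 4×0.5 = 302.0°
Minute hand = 4×6 = 24°
Difference = |302.0 - 24| = 278.0°
Since > 180°: 360 - 278.0 = 82.0°

82.0°


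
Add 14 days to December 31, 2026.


January 14, 2027

Start: December 31, 2026
Add 14 days
December 31 → January 1: 31 - 31 + 1 = 1 days (14 - 1 = 13 left)
January 1 + 13 = January 14, 2027


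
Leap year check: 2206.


No

Rules: divisible by 4 AND (not by 100 OR by 400)
2206 ÷ 4 = 551 remainder 2 → not divisible by 4
Not divisible by 4 → not a leap year


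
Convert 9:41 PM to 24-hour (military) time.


Input: 9:41 PM
PM: 9 + 12 = 21

21:41


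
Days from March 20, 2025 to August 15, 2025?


From March 20, 2025 to August 15, 2025
Rest of March 2025: 31 - 20 = 11
Full months: April 30, May 31, June 30, July 31
Days into August 2025: 15
Total = 11 + 30 + 31 + 30 + 31 + 15 = 148 days

148 days


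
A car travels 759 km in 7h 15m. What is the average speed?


Distance: 759 km
Time: 7h 15m = 435 min = 435/60 = 29/4 hours
Speed = 759 ÷ (29/4) = 759 × 4 / 29 = 3036/29 ≈ 104.7 km/h

104.7 km/h


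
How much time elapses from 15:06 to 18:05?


2h 59m

End time in minutes: 18×60 + 5 = 1085
Start time in minutes: 15×60 + 6 = 906
Difference = 1085 - 906 = 179 minutes
= 2 hours 59 minutes


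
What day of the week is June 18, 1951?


Monday

Zeller's congruence:
q=18, m=6, k=51, j=19
h = (18 + ⌊13×7/5⌋ + 51 + ⌊51/4⌋ + ⌊19/4⌋ - 2×19) mod 7
= (18 + 18 + 51 + 12 + 4 - 38) mod 7
= 65 mod 7 = 2
h=2 → Monday


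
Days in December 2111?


Month: December (month 12)
December has 31 days

31 days


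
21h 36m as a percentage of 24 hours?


0.9000 (90.00%)

Total minutes: 21×60 + 36 = 1296
Day = 24×60 = 1440 minutes
Fraction = 1296/1440 = 0.9000
As a percentage: 1296/1440 × 100 = 90.00%


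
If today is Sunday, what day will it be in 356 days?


Start: Sunday (index 6)
(6 + 356) mod 7
= 362 mod 7
= 5
Index 5 → Saturday

Saturday


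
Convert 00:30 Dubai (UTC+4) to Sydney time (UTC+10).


Time difference = UTC+10 - UTC+4 = +6 hours
New hour = (0 + 6) mod 24
= 6 mod 24 = 6
Minutes unchanged → 06:30

06:30


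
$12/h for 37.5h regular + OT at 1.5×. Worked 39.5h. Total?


$486.00

Regular: 37.5h × $12 = $450.00
Overtime: 39.5 - 37.5 = 2.0h
OT pay: 2.0h × $12 × 1.5 = $36.00
Total = $450.00 + $36.00 = $486.00


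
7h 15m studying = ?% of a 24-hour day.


30.2%

Time: 435 minutes
Day: 1440 minutes
Percentage = (435/1440) × 100 ≈ 30.2%


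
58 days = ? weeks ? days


8 weeks 2 days

Weeks: 58 ÷ 7 = 8 remainder 2


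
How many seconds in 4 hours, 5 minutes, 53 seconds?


14753 seconds

Hours: 4 × 3600 = 14400
Minutes: 5 × 60 = 300
Seconds: 53
Total = 14400 + 300 + 53 = 14753


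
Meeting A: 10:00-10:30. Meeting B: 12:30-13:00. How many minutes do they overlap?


Meeting A: 600-630 (in minutes from midnight)
Meeting B: 750-780
Overlap start = max(600, 750) = 750
Overlap end = min(630, 780) = 630
Overlap = max(0, 630 - 750) = 0 min

0 minutes


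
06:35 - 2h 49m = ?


Start: 395 minutes from midnight
Subtract: 169 minutes
Remaining: 395 - 169 = 226
Hours: 3, Minutes: 46

03:46


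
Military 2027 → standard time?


8:27 PM

Hour: 20
20 - 12 = 8 → PM


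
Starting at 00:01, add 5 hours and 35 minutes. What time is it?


05:36

Start: 1 minutes from midnight
Add: 335 minutes
Total: 336 minutes
Hours: 336 ÷ 60 = 5 remainder 36


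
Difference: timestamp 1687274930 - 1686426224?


848706 seconds (235.8 hours / 9.82 days)

Difference = 1687274930 - 1686426224 = 848706 seconds
In hours: 848706 / 3600 ≈ 235.8
In days: 848706 / 86400 ≈ 9.82


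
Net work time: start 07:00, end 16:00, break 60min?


8h 0m (480 minutes)

Total time = (16×60+0) - (7×60+0)
= 960 - 420 = 540 min
Minus break: 540 - 60 = 480 min
= 8h 0m


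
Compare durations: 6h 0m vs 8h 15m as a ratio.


8:11 (0.73)

Duration 1: 360 minutes
Duration 2: 495 minutes
Ratio = 360:495
GCD = 45
Simplified = 8:11
As a decimal: 8/11 ≈ 0.73


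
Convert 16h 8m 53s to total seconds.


Hours: 16 × 3600 = 57600
Minutes: 8 × 60 = 480
Seconds: 53
Total = 57600 + 480 + 53 = 58133

58133 seconds


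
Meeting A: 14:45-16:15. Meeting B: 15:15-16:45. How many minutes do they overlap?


Meeting A: 885-975 (in minutes from midnight)
Meeting B: 915-1005
Overlap start = max(885, 915) = 915
Overlap end = min(975, 1005) = 975
Overlap = max(0, 975 - 915) = 60 min

60 minutes


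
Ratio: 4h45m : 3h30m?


Duration 1: 285 minutes
Duration 2: 210 minutes
Ratio = 285:210
GCD = 15
Simplified = 19:14
As a decimal: 19/14 ≈ 1.36

19:14 (1.36)


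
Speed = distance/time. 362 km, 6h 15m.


57.9 km/h

Distance: 362 km
Time: 6h 15m = 375 min = 375/60 = 25/4 hours
Speed = 362 ÷ (25/4) = 362 × 4 / 25 = 1448/25 ≈ 57.9 km/h


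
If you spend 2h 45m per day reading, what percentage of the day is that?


Time: 165 minutes
Day: 1440 minutes
Percentage = (165/1440) × 100 ≈ 11.5%

11.5%


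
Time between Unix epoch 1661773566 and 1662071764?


Difference = 1662071764 - 1661773566 = 298198 seconds
In hours: 298198 / 3600 ≈ 82.8
In days: 298198 / 86400 ≈ 3.45

298198 seconds (82.8 hours / 3.45 days)


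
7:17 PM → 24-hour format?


Input: 7:17 PM
PM: 7 + 12 = 19

19:17


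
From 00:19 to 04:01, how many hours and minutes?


End time in minutes: 4×60 + 1 = 241
Start time in minutes: 0×60 + 19 = 19
Difference = 241 - 19 = 222 minutes
= 3 hours 42 minutes

3h 42m


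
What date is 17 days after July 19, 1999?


August 5, 1999

Start: July 19, 1999
Add 17 days
July 19 → August 1: 31 - 19 + 1 = 13 days (17 - 13 = 4 left)
August 1 + 4 = August 5, 1999


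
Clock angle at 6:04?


158.0°

Hour hand = 6×30 + 4×0.5 = 182.0°
Minute hand = 4×6 = 24°
Difference = |182.0 - 24| = 158.0°


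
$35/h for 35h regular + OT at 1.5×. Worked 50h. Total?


Regular: 35h × $35 = $1225.00
Overtime: 50 - 35 = 15h
OT pay: 15h × $35 × 1.5 = $787.50
Total = $1225.00 + $787.50 = $2012.50

$2012.50


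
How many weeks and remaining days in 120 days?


17 weeks 1 days

Weeks: 120 ÷ 7 = 17 remainder 1


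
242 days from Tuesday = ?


Saturday

Start: Tuesday (index 1)
(1 + 242) mod 7
= 243 mod 7
= 5
Index 5 → Saturday


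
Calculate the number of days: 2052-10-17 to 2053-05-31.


226 days

From October 17, 2052 to May 31, 2053
Rest of October 2052: 31 - 17 = 14
Full months: November 30, December 31, January 31, February 2053 28, March 31, April 30
Days into May 2053: 31
Total = 14 + 30 + 31 + 31 + 28 + 31 + 30 + 31 = 226 days


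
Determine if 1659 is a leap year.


No

Rules: divisible by 4 AND (not by 100 OR by 400)
1659 ÷ 4 = 414 remainder 3 → not divisible by 4
Not divisible by 4 → not a leap year


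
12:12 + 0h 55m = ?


Start: 732 minutes from midnight
Add: 55 minutes
Total: 787 minutes
Hours: 787 ÷ 60 = 13 remainder 7

13:07


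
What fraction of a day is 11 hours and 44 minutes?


Total minutes: 11×60 + 44 = 704
Day = 24×60 = 1440 minutes
Fraction = 704/1440 ≈ 0.4889
As a percentage: 704/1440 × 100 ≈ 48.89%

0.4889 (48.89%)


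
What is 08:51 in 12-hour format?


Hour: 8
8 < 12 → AM

8:51 AM


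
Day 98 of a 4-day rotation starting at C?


Shift D

Shifts: A, B, C, D
Start: C (index 2)
Day 98: (2 + 98 - 1) mod 4
= 99 mod 4
= 3
Index 3 → shift D


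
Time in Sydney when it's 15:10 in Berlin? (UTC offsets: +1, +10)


00:10 (next day)

Time difference = UTC+10 - UTC+1 = +9 hours
New hour = (15 + 9) mod 24
= 24 mod 24 = 0
Minutes unchanged → 00:10; 24 ≥ 24 → next day


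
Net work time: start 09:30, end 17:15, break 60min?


6h 45m (405 minutes)

Total time = (17×60+15) - (9×60+30)
= 1035 - 570 = 465 min
Minus break: 465 - 60 = 405 min
= 6h 45m


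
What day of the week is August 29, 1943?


Zeller's congruence:
q=29, m=8, k=43, j=19
h = (29 + ⌊13×9/5⌋ + 43 + ⌊43/4⌋ + ⌊19/4⌋ - 2×19) mod 7
= (29 + 23 + 43 + 10 + 4 - 38) mod 7
= 71 mod 7 = 1
h=1 → Sunday

Sunday


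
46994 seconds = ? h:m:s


Hours: 46994 ÷ 3600 = 13 remainder 194
Minutes: 194 ÷ 60 = 3 remainder 14
Seconds: 14

13h 3m 14s


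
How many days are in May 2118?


31 days

Month: May (month 5)
May has 31 days


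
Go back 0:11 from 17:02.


16:51

Start: 1022 minutes from midnight
Subtract: 11 minutes
Remaining: 1022 - 11 = 1011
Hours: 16, Minutes: 51


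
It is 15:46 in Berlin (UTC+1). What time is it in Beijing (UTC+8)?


Time difference = UTC+8 - UTC+1 = +7 hours
New hour = (15 + 7) mod 24
= 22 mod 24 = 22
Minutes unchanged → 22:46

22:46


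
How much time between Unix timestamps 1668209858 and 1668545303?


Difference = 1668545303 - 1668209858 = 335445 seconds
In hours: 335445 / 3600 ≈ 93.2
In days: 335445 / 86400 ≈ 3.88

335445 seconds (93.2 hours / 3.88 days)


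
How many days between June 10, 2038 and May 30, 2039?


354 days

From June 10, 2038 to May 30, 2039
Rest of June 2038: 30 - 10 = 20
Full months: July 31, August 31, September 30, October 31, November 30, December 31, January 31, February 2039 28, March 31, April 30
Days into May 2039: 30
Total = 20 + 31 + 31 + 30 + 31 + 30 + 31 + 31 + 28 + 31 + 30 + 30 = 354 days


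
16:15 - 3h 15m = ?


13:00

Start: 975 minutes from midnight
Subtract: 195 minutes
Remaining: 975 - 195 = 780
Hours: 13, Minutes: 0


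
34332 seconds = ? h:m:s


Hours: 34332 ÷ 3600 = 9 remainder 1932
Minutes: 1932 ÷ 60 = 32 remainder 12
Seconds: 12

9h 32m 12s


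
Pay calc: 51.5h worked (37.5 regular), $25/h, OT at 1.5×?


Regular: 37.5h × $25 = $937.50
Overtime: 51.5 - 37.5 = 14.0h
OT pay: 14.0h × $25 × 1.5 = $525.00
Total = $937.50 + $525.00 = $1462.50

$1462.50


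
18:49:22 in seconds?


Hours: 18 × 3600 = 64800
Minutes: 49 × 60 = 2940
Seconds: 22
Total = 64800 + 2940 + 22 = 67762

67762 seconds


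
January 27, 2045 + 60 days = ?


Start: January 27, 2045
Add 60 days
January 27 → February 1: 31 - 27 + 1 = 5 days (60 - 5 = 55 left)
February 1 → March 1: 28 - 1 + 1 = 28 days (55 - 28 = 27 left)
March 1 + 27 = March 28, 2045

March 28, 2045


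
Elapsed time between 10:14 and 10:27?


0h 13m

End time in minutes: 10×60 + 27 = 627
Start time in minutes: 10×60 + 14 = 614
Difference = 627 - 614 = 13 minutes
= 0 hours 13 minutes


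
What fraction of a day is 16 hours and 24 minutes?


Total minutes: 16×60 + 24 = 984
Day = 24×60 = 1440 minutes
Fraction = 984/1440 ≈ 0.6833
As a percentage: 984/1440 × 100 ≈ 68.33%

0.6833 (68.33%)


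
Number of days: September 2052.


30 days

Month: September (month 9)
September has 30 days


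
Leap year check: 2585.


Rules: divisible by 4 AND (not by 100 OR by 400)
2585 ÷ 4 = 646 remainder 1 → not divisible by 4
Not divisible by 4 → not a leap year

No


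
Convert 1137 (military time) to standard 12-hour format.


11:37 AM

Hour: 11
11 < 12 → AM


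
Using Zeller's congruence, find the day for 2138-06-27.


Zeller's congruence:
q=27, m=6, k=38, j=21
h = (27 + ⌊13×7/5⌋ + 38 + ⌊38/4⌋ + ⌊21/4⌋ - 2×21) mod 7
= (27 + 18 + 38 + 9 + 5 - 42) mod 7
= 55 mod 7 = 6
h=6 → Friday

Friday


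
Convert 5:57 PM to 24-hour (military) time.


Input: 5:57 PM
PM: 5 + 12 = 17

17:57


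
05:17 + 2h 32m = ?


Start: 317 minutes from midnight
Add: 152 minutes
Total: 469 minutes
Hours: 469 ÷ 60 = 7 remainder 49

07:49


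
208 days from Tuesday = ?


Sunday

Start: Tuesday (index 1)
(1 + 208) mod 7
= 209 mod 7
= 6
Index 6 → Sunday


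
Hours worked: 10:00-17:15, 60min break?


6h 15m (375 minutes)

Total time = (17×60+15) - (10×60+0)
= 1035 - 600 = 435 min
Minus break: 435 - 60 = 375 min
= 6h 15m


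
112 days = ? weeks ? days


Weeks: 112 ÷ 7 = 16 remainder 0

16 weeks 0 days


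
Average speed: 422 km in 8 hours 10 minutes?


51.7 km/h

Distance: 422 km
Time: 8h 10m = 490 min = 490/60 = 49/6 hours
Speed = 422 ÷ (49/6) = 422 × 6 / 49 = 2532/49 ≈ 51.7 km/h


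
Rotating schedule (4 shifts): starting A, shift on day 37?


Shift A

Shifts: A, B, C, D
Start: A (index 0)
Day 37: (0 + 37 - 1) mod 4
= 36 mod 4
= 0
Index 0 → shift A


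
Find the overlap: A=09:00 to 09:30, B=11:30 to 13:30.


Meeting A: 540-570 (in minutes from midnight)
Meeting B: 690-810
Overlap start = max(540, 690) = 690
Overlap end = min(570, 810) = 570
Overlap = max(0, 570 - 690) = 0 min

0 minutes


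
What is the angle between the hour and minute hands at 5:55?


Hour hand = 5×30 + 55×0.5 = 177.5°
Minute hand = 55×6 = 330°
Difference = |177.5 - 330| = 152.5°

152.5°


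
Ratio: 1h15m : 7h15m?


Duration 1: 75 minutes
Duration 2: 435 minutes
Ratio = 75:435
GCD = 15
Simplified = 5:29
As a decimal: 5/29 ≈ 0.17

5:29 (0.17)


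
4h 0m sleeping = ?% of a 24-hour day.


Time: 240 minutes
Day: 1440 minutes
Percentage = (240/1440) × 100 ≈ 16.7%

16.7%


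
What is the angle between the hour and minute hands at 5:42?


Hour hand = 5×30 + 42×0.5 = 171.0°
Minute hand = 42×6 = 252°
Difference = |171.0 - 252| = 81.0°

81.0°


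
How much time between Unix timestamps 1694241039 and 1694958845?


717806 seconds (199.4 hours / 8.31 days)

Difference = 1694958845 - 1694241039 = 717806 seconds
In hours: 717806 / 3600 ≈ 199.4
In days: 717806 / 86400 ≈ 8.31


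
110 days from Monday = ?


Start: Monday (index 0)
(0 + 110) mod 7
= 110 mod 7
= 5
Index 5 → Saturday

Saturday


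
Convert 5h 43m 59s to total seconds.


Hours: 5 × 3600 = 18000
Minutes: 43 × 60 = 2580
Seconds: 59
Total = 18000 + 2580 + 59 = 20639

20639 seconds


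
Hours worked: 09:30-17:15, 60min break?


6h 45m (405 minutes)

Total time = (17×60+15) - (9×60+30)
= 1035 - 570 = 465 min
Minus break: 465 - 60 = 405 min
= 6h 45m


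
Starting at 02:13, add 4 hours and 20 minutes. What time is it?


06:33

Start: 133 minutes from midnight
Add: 260 minutes
Total: 393 minutes
Hours: 393 ÷ 60 = 6 remainder 33


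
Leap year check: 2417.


Rules: divisible by 4 AND (not by 100 OR by 400)
2417 ÷ 4 = 604 remainder 1 → not divisible by 4
Not divisible by 4 → not a leap year

No


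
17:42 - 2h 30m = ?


Start: 1062 minutes from midnight
Subtract: 150 minutes
Remaining: 1062 - 150 = 912
Hours: 15, Minutes: 12

15:12


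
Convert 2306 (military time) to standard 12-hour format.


11:06 PM

Hour: 23
23 - 12 = 11 → PM


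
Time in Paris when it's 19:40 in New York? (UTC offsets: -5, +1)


Time difference = UTC+1 - UTC-5 = +6 hours
New hour = (19 + 6) mod 24
= 25 mod 24 = 1
Minutes unchanged → 01:40; 25 ≥ 24 → next day

01:40 (next day)


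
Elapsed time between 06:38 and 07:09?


0h 31m

End time in minutes: 7×60 + 9 = 429
Start time in minutes: 6×60 + 38 = 398
Difference = 429 - 398 = 31 minutes
= 0 hours 31 minutes


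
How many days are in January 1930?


31 days

Month: January (month 1)
January has 31 days


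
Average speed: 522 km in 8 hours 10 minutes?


63.9 km/h

Distance: 522 km
Time: 8h 10m = 490 min = 490/60 = 49/6 hours
Speed = 522 ÷ (49/6) = 522 × 6 / 49 = 3132/49 ≈ 63.9 km/h


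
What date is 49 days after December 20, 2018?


Start: December 20, 2018
Add 49 days
December 20 → January 1: 31 - 20 + 1 = 12 days (49 - 12 = 37 left)
January 1 → February 1: 31 - 1 + 1 = 31 days (37 - 31 = 6 left)
February 1 + 6 = February 7, 2019

February 7, 2019


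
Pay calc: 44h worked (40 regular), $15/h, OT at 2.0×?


$720.00

Regular: 40h × $15 = $600.00
Overtime: 44 - 40 = 4h
OT pay: 4h × $15 × 2.0 = $120.00
Total = $600.00 + $120.00 = $720.00


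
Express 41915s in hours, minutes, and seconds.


11h 38m 35s

Hours: 41915 ÷ 3600 = 11 remainder 2315
Minutes: 2315 ÷ 60 = 38 remainder 35
Seconds: 35


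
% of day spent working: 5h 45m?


24.0%

Time: 345 minutes
Day: 1440 minutes
Percentage = (345/1440) × 100 ≈ 24.0%


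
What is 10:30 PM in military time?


Input: 10:30 PM
PM: 10 + 12 = 22

22:30


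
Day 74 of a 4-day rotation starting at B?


Shifts: A, B, C, D
Start: B (index 1)
Day 74: (1 + 74 - 1) mod 4
= 74 mod 4
= 2
Index 2 → shift C

Shift C


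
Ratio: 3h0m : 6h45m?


Duration 1: 180 minutes
Duration 2: 405 minutes
Ratio = 180:405
GCD = 45
Simplified = 4:9
As a decimal: 4/9 ≈ 0.44

4:9 (0.44)


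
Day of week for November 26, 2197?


Sunday

Zeller's congruence:
q=26, m=11, k=97, j=21
h = (26 + ⌊13×12/5⌋ + 97 + ⌊97/4⌋ + ⌊21/4⌋ - 2×21) mod 7
= (26 + 31 + 97 + 24 + 5 - 42) mod 7
= 141 mod 7 = 1
h=1 → Sunday


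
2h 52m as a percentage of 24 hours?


Total minutes: 2×60 + 52 = 172
Day = 24×60 = 1440 minutes
Fraction = 172/1440 ≈ 0.1194
As a percentage: 172/1440 × 100 ≈ 11.94%

0.1194 (11.94%)


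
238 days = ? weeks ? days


Weeks: 238 ÷ 7 = 34 remainder 0

34 weeks 0 days


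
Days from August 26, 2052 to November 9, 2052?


75 days

From August 26, 2052 to November 9, 2052
Rest of August 2052: 31 - 26 = 5
Full months: September 30, October 31
Days into November 2052: 9
Total = 5 + 30 + 31 + 9 = 75 days


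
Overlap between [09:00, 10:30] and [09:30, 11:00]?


60 minutes

Meeting A: 540-630 (in minutes from midnight)
Meeting B: 570-660
Overlap start = max(540, 570) = 570
Overlap end = min(630, 660) = 630
Overlap = max(0, 630 - 570) = 60 min


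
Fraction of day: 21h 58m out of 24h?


0.9153 (91.53%)

Total minutes: 21×60 + 58 = 1318
Day = 24×60 = 1440 minutes
Fraction = 1318/1440 ≈ 0.9153
As a percentage: 1318/1440 × 100 ≈ 91.53%


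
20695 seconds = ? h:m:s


Hours: 20695 ÷ 3600 = 5 remainder 2695
Minutes: 2695 ÷ 60 = 44 remainder 55
Seconds: 55

5h 44m 55s


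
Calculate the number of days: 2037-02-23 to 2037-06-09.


From February 23, 2037 to June 9, 2037
Rest of February 2037: 28 - 23 = 5
Full months: March 31, April 30, May 31
Days into June 2037: 9
Total = 5 + 31 + 30 + 31 + 9 = 106 days

106 days


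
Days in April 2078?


Month: April (month 4)
April has 30 days

30 days


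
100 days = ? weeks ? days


14 weeks 2 days

Weeks: 100 ÷ 7 = 14 remainder 2


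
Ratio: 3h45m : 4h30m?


5:6 (0.83)

Duration 1: 225 minutes
Duration 2: 270 minutes
Ratio = 225:270
GCD = 45
Simplified = 5:6
As a decimal: 5/6 ≈ 0.83


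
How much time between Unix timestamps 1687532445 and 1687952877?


420432 seconds (116.8 hours / 4.87 days)

Difference = 1687952877 - 1687532445 = 420432 seconds
In hours: 420432 / 3600 ≈ 116.8
In days: 420432 / 86400 ≈ 4.87


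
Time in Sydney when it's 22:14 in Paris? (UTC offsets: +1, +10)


Time difference = UTC+10 - UTC+1 = +9 hours
New hour = (22 + 9) mod 24
= 31 mod 24 = 7
Minutes unchanged → 07:14; 31 ≥ 24 → next day

07:14 (next day)


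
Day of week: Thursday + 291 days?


Monday

Start: Thursday (index 3)
(3 + 291) mod 7
= 294 mod 7
= 0
Index 0 → Monday


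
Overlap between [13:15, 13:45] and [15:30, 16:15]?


0 minutes

Meeting A: 795-825 (in minutes from midnight)
Meeting B: 930-975
Overlap start = max(795, 930) = 930
Overlap end = min(825, 975) = 825
Overlap = max(0, 825 - 930) = 0 min


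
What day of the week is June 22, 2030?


Saturday

Zeller's congruence:
q=22, m=6, k=30, j=20
h = (22 + ⌊13×7/5⌋ + 30 + ⌊30/4⌋ + ⌊20/4⌋ - 2×20) mod 7
= (22 + 18 + 30 + 7 + 5 - 40) mod 7
= 42 mod 7 = 0
h=0 → Saturday


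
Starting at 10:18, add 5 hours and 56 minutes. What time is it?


Start: 618 minutes from midnight
Add: 356 minutes
Total: 974 minutes
Hours: 974 ÷ 60 = 16 remainder 14

16:14


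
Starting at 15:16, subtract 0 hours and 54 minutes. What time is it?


14:22

Start: 916 minutes from midnight
Subtract: 54 minutes
Remaining: 916 - 54 = 862
Hours: 14, Minutes: 22


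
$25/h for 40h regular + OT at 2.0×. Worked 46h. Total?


$1300.00

Regular: 40h × $25 = $1000.00
Overtime: 46 - 40 = 6h
OT pay: 6h × $25 × 2.0 = $300.00
Total = $1000.00 + $300.00 = $1300.00


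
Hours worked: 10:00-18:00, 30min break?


7h 30m (450 minutes)

Total time = (18×60+0) - (10×60+0)
= 1080 - 600 = 480 min
Minus break: 480 - 30 = 450 min
= 7h 30m


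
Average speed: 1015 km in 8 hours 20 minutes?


Distance: 1015 km
Time: 8h 20m = 500 min = 500/60 = 25/3 hours
Speed = 1015 ÷ (25/3) = 1015 × 3 / 25 = 3045/25 = 121.8 km/h

121.8 km/h


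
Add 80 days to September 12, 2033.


Start: September 12, 2033
Add 80 days
September 12 → October 1: 30 - 12 + 1 = 19 days (80 - 19 = 61 left)
October 1 → November 1: 31 - 1 + 1 = 31 days (61 - 31 = 30 left)
November 1 → December 1: 30 - 1 + 1 = 30 days (30 - 30 = 0 left)
Land exactly on December 1, 2033

December 1, 2033


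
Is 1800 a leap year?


No

Rules: divisible by 4 AND (not by 100 OR by 400)
1800 ÷ 4 = 450 exactly → divisible by 4
1800 ÷ 100 = 18 exactly → divisible by 100
1800 ÷ 400 = 4 remainder 200 → not divisible by 400
Divisible by 100 but not by 400 → not a leap year


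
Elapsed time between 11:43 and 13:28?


1h 45m

End time in minutes: 13×60 + 28 = 808
Start time in minutes: 11×60 + 43 = 703
Difference = 808 - 703 = 105 minutes
= 1 hours 45 minutes


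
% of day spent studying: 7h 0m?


29.2%

Time: 420 minutes
Day: 1440 minutes
Percentage = (420/1440) × 100 ≈ 29.2%


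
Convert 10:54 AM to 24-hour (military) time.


Input: 10:54 AM
AM hour stays: 10

10:54


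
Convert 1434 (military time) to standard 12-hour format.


Hour: 14
14 - 12 = 2 → PM

2:34 PM


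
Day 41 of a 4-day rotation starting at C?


Shifts: A, B, C, D
Start: C (index 2)
Day 41: (2 + 41 - 1) mod 4
= 42 mod 4
= 2
Index 2 → shift C

Shift C


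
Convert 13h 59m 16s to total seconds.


50356 seconds

Hours: 13 × 3600 = 46800
Minutes: 59 × 60 = 3540
Seconds: 16
Total = 46800 + 3540 + 16 = 50356


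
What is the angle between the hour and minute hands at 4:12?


Hour hand = 4×30 + 12×0.5 = 126.0°
Minute hand = 12×6 = 72°
Difference = |126.0 - 72| = 54.0°

54.0°


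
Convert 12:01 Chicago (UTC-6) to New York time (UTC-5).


13:01

Time difference = UTC-5 - UTC-6 = +1 hours
New hour = (12 + 1) mod 24
= 13 mod 24 = 13
Minutes unchanged → 13:01


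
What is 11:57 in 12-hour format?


11:57 AM

Hour: 11
11 < 12 → AM


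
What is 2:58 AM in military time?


Input: 2:58 AM
AM hour stays: 2

02:58


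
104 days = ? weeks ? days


Weeks: 104 ÷ 7 = 14 remainder 6

14 weeks 6 days


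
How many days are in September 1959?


30 days

Month: September (month 9)
September has 30 days


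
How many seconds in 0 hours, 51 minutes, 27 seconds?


Hours: 0 × 3600 = 0
Minutes: 51 × 60 = 3060
Seconds: 27
Total = 0 + 3060 + 27 = 3087

3087 seconds


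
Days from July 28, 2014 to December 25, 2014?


From July 28, 2014 to December 25, 2014
Rest of July 2014: 31 - 28 = 3
Full months: August 31, September 30, October 31, November 30
Days into December 2014: 25
Total = 3 + 31 + 30 + 31 + 30 + 25 = 150 days

150 days


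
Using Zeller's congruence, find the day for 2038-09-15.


Zeller's congruence:
q=15, m=9, k=38, j=20
h = (15 + ⌊13×10/5⌋ + 38 + ⌊38/4⌋ + ⌊20/4⌋ - 2×20) mod 7
= (15 + 26 + 38 + 9 + 5 - 40) mod 7
= 53 mod 7 = 4
h=4 → Wednesday

Wednesday


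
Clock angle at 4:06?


Hour hand = 4×30 + 6×0.5 = 123.0°
Minute hand = 6×6 = 36°
Difference = |123.0 - 36| = 87.0°

87.0°


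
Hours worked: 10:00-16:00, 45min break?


Total time = (16×60+0) - (10×60+0)
= 960 - 600 = 360 min
Minus break: 360 - 45 = 315 min
= 5h 15m

5h 15m (315 minutes)


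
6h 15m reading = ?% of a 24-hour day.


Time: 375 minutes
Day: 1440 minutes
Percentage = (375/1440) × 100 ≈ 26.0%

26.0%


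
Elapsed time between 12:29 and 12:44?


End time in minutes: 12×60 + 44 = 764
Start time in minutes: 12×60 + 29 = 749
Difference = 764 - 749 = 15 minutes
= 0 hours 15 minutes

0h 15m


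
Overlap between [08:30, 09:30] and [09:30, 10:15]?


0 minutes

Meeting A: 510-570 (in minutes from midnight)
Meeting B: 570-615
Overlap start = max(510, 570) = 570
Overlap end = min(570, 615) = 570
Overlap = max(0, 570 - 570) = 0 min


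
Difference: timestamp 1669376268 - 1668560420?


815848 seconds (226.6 hours / 9.44 days)

Difference = 1669376268 - 1668560420 = 815848 seconds
In hours: 815848 / 3600 ≈ 226.6
In days: 815848 / 86400 ≈ 9.44


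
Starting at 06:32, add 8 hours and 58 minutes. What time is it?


15:30

Start: 392 minutes from midnight
Add: 538 minutes
Total: 930 minutes
Hours: 930 ÷ 60 = 15 remainder 30


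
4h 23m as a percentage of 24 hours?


0.1826 (18.26%)

Total minutes: 4×60 + 23 = 263
Day = 24×60 = 1440 minutes
Fraction = 263/1440 ≈ 0.1826
As a percentage: 263/1440 × 100 ≈ 18.26%


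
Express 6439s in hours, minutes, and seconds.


1h 47m 19s

Hours: 6439 ÷ 3600 = 1 remainder 2839
Minutes: 2839 ÷ 60 = 47 remainder 19
Seconds: 19


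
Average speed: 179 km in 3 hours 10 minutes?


Distance: 179 km
Time: 3h 10m = 190 min = 190/60 = 19/6 hours
Speed = 179 ÷ (19/6) = 179 × 6 / 19 = 1074/19 ≈ 56.5 km/h

56.5 km/h


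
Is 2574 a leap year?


No

Rules: divisible by 4 AND (not by 100 OR by 400)
2574 ÷ 4 = 643 remainder 2 → not divisible by 4
Not divisible by 4 → not a leap year


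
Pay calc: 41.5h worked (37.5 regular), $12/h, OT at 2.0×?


$546.00

Regular: 37.5h × $12 = $450.00
Overtime: 41.5 - 37.5 = 4.0h
OT pay: 4.0h × $12 × 2.0 = $96.00
Total = $450.00 + $96.00 = $546.00


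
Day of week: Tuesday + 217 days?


Tuesday

Start: Tuesday (index 1)
(1 + 217) mod 7
= 218 mod 7
= 1
Index 1 → Tuesday


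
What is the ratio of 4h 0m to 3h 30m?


Duration 1: 240 minutes
Duration 2: 210 minutes
Ratio = 240:210
GCD = 30
Simplified = 8:7
As a decimal: 8/7 ≈ 1.14

8:7 (1.14)


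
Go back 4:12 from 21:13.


17:01

Start: 1273 minutes from midnight
Subtract: 252 minutes
Remaining: 1273 - 252 = 1021
Hours: 17, Minutes: 1


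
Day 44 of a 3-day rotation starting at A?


Shifts: A, B, C
Start: A (index 0)
Day 44: (0 + 44 - 1) mod 3
= 43 mod 3
= 1
Index 1 → shift B

Shift B
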